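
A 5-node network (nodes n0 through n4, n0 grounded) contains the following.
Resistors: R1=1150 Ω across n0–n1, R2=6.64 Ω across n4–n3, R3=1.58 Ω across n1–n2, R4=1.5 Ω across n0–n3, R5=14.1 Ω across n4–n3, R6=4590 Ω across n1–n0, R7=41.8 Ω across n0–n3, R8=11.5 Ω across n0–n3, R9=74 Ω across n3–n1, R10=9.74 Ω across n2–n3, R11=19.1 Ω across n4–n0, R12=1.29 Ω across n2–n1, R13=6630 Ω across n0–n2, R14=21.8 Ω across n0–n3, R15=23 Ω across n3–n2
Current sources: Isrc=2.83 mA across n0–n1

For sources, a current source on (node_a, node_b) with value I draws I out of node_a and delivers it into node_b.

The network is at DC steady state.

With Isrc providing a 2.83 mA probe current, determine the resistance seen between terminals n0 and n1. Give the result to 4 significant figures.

MNA unknowns: 4 node voltages V₁..V_4
R1: Y=0.0008696 on G[0,1]
R2: Y=0.1506 on G[4,3]
R3: Y=0.6329 on G[1,2]
R4: Y=0.6667 on G[0,3]
R5: Y=0.07092 on G[4,3]
R6: Y=0.0002179 on G[1,0]
R7: Y=0.02392 on G[0,3]
R8: Y=0.08696 on G[0,3]
R9: Y=0.01351 on G[3,1]
R10: Y=0.1027 on G[2,3]
R11: Y=0.05236 on G[4,0]
R12: Y=0.7752 on G[2,1]
R13: Y=0.0001508 on G[0,2]
R14: Y=0.04587 on G[0,3]
R15: Y=0.04348 on G[3,2]
Isrc: z[0]−=0.00283, z[1]+=0.00283
solve → V1=0.02244, V2=0.02064, V3=0.003237, V4=0.002618

R_eq = 7.931 Ω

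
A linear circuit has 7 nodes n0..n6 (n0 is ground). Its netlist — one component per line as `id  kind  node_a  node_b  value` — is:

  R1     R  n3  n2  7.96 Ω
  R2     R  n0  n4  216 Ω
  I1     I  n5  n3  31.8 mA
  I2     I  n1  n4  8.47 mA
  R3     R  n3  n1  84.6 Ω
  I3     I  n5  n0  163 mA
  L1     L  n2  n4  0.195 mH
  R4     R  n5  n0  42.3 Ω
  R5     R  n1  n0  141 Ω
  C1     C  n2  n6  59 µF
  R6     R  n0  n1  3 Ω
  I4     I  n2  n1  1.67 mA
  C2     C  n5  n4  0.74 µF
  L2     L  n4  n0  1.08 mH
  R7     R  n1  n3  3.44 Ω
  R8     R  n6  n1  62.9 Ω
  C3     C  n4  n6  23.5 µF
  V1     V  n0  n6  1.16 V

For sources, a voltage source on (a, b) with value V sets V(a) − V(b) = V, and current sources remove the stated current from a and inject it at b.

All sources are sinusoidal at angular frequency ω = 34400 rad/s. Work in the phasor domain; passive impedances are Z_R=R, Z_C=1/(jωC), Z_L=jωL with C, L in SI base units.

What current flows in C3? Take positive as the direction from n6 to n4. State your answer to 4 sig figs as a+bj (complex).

MNA unknowns: 6 node voltages V₁..V_6 plus 1 source current (V1)
R1: Y=0.1256+0.000j on G[3,2]
R2: Y=0.004630+0.000j on G[0,4]
I1: z[5]−=0.0318, z[3]+=0.0318
I2: z[1]−=0.00847, z[4]+=0.00847
R3: Y=0.01182+0.000j on G[3,1]
I3: z[5]−=0.163, z[0]+=0.163
L1: Y=0.000-0.1491j on G[2,4]
R4: Y=0.02364+0.000j on G[5,0]
R5: Y=0.007092+0.000j on G[1,0]
C1: Y=0.000+2.030j on G[2,6]
R6: Y=0.3333+0.000j on G[0,1]
I4: z[2]−=0.00167, z[1]+=0.00167
C2: Y=0.000+0.02546j on G[5,4]
L2: Y=0.000-0.02692j on G[4,0]
R7: Y=0.2907+0.000j on G[1,3]
R8: Y=0.01590+0.000j on G[6,1]
C3: Y=0.000+0.8084j on G[4,6]
V1: row V0−V6=1.16, i_V1 at 0,6
solve → V1=-0.2342-0.01136j, V2=-1.143-0.05698j, V3=-0.4266-0.02475j, V4=-1.345+0.1262j, V5=-4.601+3.506j, V6=-1.160+0.000j
aux → i_V1=-0.02833+0.1158j

0.1020+0.1498j A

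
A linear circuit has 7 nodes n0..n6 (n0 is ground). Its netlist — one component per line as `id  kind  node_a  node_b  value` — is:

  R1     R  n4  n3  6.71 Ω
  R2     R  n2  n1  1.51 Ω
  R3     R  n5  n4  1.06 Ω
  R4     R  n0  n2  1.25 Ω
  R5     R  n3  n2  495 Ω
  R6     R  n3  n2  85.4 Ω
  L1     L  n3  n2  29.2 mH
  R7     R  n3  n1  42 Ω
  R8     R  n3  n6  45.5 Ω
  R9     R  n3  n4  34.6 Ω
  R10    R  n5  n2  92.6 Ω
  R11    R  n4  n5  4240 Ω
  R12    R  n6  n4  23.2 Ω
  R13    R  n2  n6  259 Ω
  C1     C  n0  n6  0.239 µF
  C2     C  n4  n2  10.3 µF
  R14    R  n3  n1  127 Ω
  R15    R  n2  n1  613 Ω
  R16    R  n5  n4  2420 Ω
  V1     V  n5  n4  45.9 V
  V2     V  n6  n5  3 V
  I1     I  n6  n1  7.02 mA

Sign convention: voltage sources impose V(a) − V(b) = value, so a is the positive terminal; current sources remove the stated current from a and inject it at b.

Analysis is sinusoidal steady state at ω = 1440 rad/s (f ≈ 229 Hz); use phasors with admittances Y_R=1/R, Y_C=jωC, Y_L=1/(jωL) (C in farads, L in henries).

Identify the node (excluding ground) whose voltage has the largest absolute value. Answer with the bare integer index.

Element admittances at ω=1440 rad/s:
  Y(R1) = 0.1490+0.000j S between n4,n3
  Y(R2) = 0.6623+0.000j S between n2,n1
  Y(R3) = 0.9434+0.000j S between n5,n4
  Y(R4) = 0.8000+0.000j S between n0,n2
  Y(R5) = 0.002020+0.000j S between n3,n2
  Y(R6) = 0.01171+0.000j S between n3,n2
  Y(L1) = 0.000-0.02378j S between n3,n2
  Y(R7) = 0.02381+0.000j S between n3,n1
  Y(R8) = 0.02198+0.000j S between n3,n6
  Y(R9) = 0.02890+0.000j S between n3,n4
  Y(R10) = 0.01080+0.000j S between n5,n2
  Y(R11) = 0.0002358+0.000j S between n4,n5
  Y(R12) = 0.04310+0.000j S between n6,n4
  Y(R13) = 0.003861+0.000j S between n2,n6
  Y(C1) = 0.000+0.0003442j S between n0,n6
  Y(C2) = 0.000+0.01483j S between n4,n2
  Y(R14) = 0.007874+0.000j S between n3,n1
  Y(R15) = 0.001631+0.000j S between n2,n1
  Y(R16) = 0.0004132+0.000j S between n5,n4
  V1: constraint V(n5)−V(n4) = 45.9
  V2: constraint V(n6)−V(n5) = 3
  I1: injects 0.00702 A into n1 (from n6)
Assemble and solve the 8×8 MNA system:
  V(n1)=-0.4274-0.01556j  V(n2)=0.0004644-0.01368j  V(n3)=-9.614-0.05510j  V(n4)=-17.11+1.080j  V(n5)=28.79+1.080j  V(n6)=31.79+1.080j
  i(V1)=-46.79-0.05191j  i(V2)=-3.147-0.04010j

6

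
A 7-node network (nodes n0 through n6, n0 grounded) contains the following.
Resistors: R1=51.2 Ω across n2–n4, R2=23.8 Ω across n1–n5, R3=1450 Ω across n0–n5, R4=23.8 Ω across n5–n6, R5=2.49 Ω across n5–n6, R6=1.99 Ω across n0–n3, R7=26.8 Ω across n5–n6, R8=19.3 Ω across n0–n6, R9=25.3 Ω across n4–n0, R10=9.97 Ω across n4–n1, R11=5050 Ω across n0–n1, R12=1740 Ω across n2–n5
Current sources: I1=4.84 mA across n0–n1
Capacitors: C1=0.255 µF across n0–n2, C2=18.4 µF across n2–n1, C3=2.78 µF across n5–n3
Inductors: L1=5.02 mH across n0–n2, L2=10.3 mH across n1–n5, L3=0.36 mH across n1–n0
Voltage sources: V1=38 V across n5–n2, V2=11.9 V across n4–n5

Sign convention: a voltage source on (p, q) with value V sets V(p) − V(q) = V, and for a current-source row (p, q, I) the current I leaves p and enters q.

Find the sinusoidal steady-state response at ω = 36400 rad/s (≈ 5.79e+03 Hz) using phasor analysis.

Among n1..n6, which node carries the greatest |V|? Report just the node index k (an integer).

MNA unknowns: 6 node voltages V₁..V_6 plus 2 source currents (V1, V2)
R1: Y=0.01953+0.000j on G[2,4]
R2: Y=0.04202+0.000j on G[1,5]
R3: Y=0.0006897+0.000j on G[0,5]
R4: Y=0.04202+0.000j on G[5,6]
R5: Y=0.4016+0.000j on G[5,6]
I1: z[0]−=0.00484, z[1]+=0.00484
C1: Y=0.000+0.009282j on G[0,2]
R6: Y=0.5025+0.000j on G[0,3]
R7: Y=0.03731+0.000j on G[5,6]
L1: Y=0.000-0.005473j on G[0,2]
R8: Y=0.05181+0.000j on G[0,6]
R9: Y=0.03953+0.000j on G[4,0]
L2: Y=0.000-0.002667j on G[1,5]
R10: Y=0.1003+0.000j on G[4,1]
L3: Y=0.000-0.07631j on G[1,0]
C2: Y=0.000+0.6698j on G[2,1]
R11: Y=0.0001980+0.000j on G[0,1]
R12: Y=0.0005747+0.000j on G[2,5]
C3: Y=0.000+0.1012j on G[5,3]
V1: row V5−V2=38, i_V1 at 5,2
V2: row V4−V5=11.9, i_V2 at 4,5
solve → V1=-39.21-41.85j, V2=-37.78-26.84j, V3=5.203-1.004j, V4=12.12-26.84j, V5=0.2172-26.84j, V6=0.1961-24.23j
aux → i_V1=-10.94+0.8092j, i_V2=-6.601-0.4441j

1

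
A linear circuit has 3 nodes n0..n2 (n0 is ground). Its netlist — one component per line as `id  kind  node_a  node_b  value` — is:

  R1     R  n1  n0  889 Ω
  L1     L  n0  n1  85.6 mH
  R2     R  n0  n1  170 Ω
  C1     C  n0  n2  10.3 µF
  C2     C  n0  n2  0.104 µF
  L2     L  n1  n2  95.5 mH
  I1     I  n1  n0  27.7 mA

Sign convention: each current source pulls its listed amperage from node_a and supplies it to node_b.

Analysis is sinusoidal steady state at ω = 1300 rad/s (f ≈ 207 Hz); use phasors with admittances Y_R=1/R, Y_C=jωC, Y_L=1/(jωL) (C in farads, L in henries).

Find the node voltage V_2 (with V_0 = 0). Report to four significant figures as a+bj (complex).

Apply KCL at each of the 2 non-ground nodes and solve the resulting linear system.
Node n1: branches {R1, L1, R2, L2, I1} → V_1 = -0.2195-0.9052j
Node n2: branches {C1, C2, L2} → V_2 = 0.3232+1.333j

0.3232+1.333j V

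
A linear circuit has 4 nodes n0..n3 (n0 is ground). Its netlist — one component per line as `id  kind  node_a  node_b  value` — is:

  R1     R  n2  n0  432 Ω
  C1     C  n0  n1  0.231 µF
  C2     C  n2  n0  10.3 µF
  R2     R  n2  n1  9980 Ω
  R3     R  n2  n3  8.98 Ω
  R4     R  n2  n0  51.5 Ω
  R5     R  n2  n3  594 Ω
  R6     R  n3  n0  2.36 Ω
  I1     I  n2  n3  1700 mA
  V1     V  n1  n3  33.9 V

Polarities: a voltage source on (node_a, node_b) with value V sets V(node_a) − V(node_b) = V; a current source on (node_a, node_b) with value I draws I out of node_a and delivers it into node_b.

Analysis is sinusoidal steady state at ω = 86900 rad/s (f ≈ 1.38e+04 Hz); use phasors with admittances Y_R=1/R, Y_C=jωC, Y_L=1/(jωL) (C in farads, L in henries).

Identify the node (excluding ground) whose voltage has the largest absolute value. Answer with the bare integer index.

Element admittances at ω=86900 rad/s:
  Y(R1) = 0.002315+0.000j S between n2,n0
  Y(C1) = 0.000+0.02007j S between n0,n1
  Y(C2) = 0.000+0.8951j S between n2,n0
  Y(R2) = 0.0001002+0.000j S between n2,n1
  Y(R3) = 0.1114+0.000j S between n2,n3
  Y(R4) = 0.01942+0.000j S between n2,n0
  Y(R5) = 0.001684+0.000j S between n2,n3
  Y(R6) = 0.4237+0.000j S between n3,n0
  I1: injects 1.7 A into n3 (from n2)
  V1: constraint V(n1)−V(n3) = 33.9
Assemble and solve the 4×4 MNA system:
  V(n1)=36.95-1.074j  V(n2)=-0.3554+1.457j  V(n3)=3.045-1.074j
  i(V1)=-0.02530-0.7414j

1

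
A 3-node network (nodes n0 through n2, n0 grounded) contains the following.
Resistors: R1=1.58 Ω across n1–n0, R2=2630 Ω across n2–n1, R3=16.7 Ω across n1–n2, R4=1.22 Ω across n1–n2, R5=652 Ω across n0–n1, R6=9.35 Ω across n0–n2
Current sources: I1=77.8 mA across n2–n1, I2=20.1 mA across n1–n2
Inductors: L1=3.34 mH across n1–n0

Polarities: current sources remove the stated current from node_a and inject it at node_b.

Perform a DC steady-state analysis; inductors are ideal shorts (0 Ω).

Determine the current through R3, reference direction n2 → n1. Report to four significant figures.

MNA unknowns: 2 node voltages V₁..V_2 plus 1 source current (L1)
R1: Y=0.6329 on G[1,0]
R2: Y=0.0003802 on G[2,1]
I1: z[2]−=0.0778, z[1]+=0.0778
R3: Y=0.05988 on G[1,2]
L1: row V1−V0=0, i_L1 at 1,0
R4: Y=0.8197 on G[1,2]
R5: Y=0.001534 on G[0,1]
R6: Y=0.1070 on G[0,2]
I2: z[1]−=0.0201, z[2]+=0.0201
solve → V1=0.000, V2=-0.05847
aux → i_L1=0.006253

-0.003501 A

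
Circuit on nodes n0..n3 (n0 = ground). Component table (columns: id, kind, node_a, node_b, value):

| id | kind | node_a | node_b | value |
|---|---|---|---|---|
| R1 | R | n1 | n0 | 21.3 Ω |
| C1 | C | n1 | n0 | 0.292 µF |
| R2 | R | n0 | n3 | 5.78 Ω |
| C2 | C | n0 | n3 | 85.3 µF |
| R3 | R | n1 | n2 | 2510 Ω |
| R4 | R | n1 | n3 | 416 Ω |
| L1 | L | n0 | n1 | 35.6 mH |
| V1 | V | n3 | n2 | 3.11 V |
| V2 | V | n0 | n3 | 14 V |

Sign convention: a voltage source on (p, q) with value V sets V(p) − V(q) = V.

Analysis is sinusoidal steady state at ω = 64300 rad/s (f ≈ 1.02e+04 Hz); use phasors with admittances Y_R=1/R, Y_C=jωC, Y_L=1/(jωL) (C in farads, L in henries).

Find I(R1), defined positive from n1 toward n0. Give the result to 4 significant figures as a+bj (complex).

Apply KCL at each of the 3 non-ground nodes and solve the resulting linear system.
Node n1: branches {R1, C1, R3, R4, L1} → V_1 = -0.7162+0.2640j
Node n2: branches {R3, V1} → V_2 = -17.11+0.000j
Node n3: branches {R2, C2, R4, V1, V2} → V_3 = -14.00+0.000j
Source currents: i(V1)=-0.006531-0.0001052j, i(V2)=-2.461-76.79j

-0.03362+0.01239j A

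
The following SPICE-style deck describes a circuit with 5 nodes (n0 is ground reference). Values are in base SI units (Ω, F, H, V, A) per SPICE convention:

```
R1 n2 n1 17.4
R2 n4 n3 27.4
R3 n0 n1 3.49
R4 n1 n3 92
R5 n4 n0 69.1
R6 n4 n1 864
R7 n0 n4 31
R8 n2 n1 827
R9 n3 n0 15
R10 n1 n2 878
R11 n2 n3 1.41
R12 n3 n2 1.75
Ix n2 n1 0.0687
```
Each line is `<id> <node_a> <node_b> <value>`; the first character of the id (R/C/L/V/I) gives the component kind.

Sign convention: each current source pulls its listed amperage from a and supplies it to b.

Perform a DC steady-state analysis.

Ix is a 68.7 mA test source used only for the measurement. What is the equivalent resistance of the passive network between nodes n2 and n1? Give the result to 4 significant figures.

R_eq = 7.496 Ω

Element admittances at DC:
  Y(R1) = 0.05747 S between n2,n1
  Y(R2) = 0.03650 S between n4,n3
  Y(R3) = 0.2865 S between n0,n1
  Y(R4) = 0.01087 S between n1,n3
  Y(R5) = 0.01447 S between n4,n0
  Y(R6) = 0.001157 S between n4,n1
  Y(R7) = 0.03226 S between n0,n4
  Y(R8) = 0.001209 S between n2,n1
  Y(R9) = 0.06667 S between n3,n0
  Y(R10) = 0.001139 S between n1,n2
  Y(R11) = 0.7092 S between n2,n3
  Y(R12) = 0.5714 S between n3,n2
  Ix: injects 0.0687 A into n1 (from n2)
Assemble and solve the 4×4 MNA system:
  V(n1)=0.1127  V(n2)=-0.4022  V(n3)=-0.3727  V(n4)=-0.1596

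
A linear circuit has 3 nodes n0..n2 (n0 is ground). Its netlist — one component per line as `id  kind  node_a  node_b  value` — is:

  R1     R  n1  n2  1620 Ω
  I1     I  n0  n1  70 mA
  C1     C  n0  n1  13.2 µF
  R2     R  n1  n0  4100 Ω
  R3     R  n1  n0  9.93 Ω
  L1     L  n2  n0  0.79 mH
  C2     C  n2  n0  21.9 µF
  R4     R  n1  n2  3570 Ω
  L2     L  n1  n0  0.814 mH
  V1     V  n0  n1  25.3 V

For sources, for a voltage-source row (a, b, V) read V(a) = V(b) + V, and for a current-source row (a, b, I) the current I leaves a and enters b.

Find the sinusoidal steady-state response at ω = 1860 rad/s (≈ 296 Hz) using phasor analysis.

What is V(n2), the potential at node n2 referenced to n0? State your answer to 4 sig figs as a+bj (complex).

-4.977e-05-0.03549j V

Apply KCL at each of the 2 non-ground nodes and solve the resulting linear system.
Node n1: branches {R1, I1, C1, R2, R3, R4, L2, V1} → V_1 = -25.30+0.000j
Node n2: branches {R1, L1, C2, R4} → V_2 = -4.977e-05-0.03549j
Source currents: i(V1)=-2.647+16.09j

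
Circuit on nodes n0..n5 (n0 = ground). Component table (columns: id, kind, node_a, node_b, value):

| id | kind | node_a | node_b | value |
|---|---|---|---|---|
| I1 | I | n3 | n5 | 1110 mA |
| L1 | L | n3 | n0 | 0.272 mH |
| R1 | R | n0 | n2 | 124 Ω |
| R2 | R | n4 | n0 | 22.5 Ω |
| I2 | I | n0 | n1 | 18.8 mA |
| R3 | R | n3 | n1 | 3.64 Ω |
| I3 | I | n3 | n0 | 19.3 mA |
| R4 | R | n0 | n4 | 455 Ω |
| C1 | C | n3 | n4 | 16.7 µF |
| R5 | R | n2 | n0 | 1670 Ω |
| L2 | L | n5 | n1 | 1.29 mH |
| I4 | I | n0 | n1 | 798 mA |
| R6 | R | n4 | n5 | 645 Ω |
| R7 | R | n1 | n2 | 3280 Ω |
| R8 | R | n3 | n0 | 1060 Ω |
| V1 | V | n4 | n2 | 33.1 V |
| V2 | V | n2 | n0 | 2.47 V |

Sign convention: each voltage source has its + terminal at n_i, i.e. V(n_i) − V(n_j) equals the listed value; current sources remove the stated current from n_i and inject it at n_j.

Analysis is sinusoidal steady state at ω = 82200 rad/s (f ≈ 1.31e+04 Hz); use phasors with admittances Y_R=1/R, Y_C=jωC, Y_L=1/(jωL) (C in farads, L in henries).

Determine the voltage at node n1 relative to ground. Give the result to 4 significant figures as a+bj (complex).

Apply KCL at each of the 5 non-ground nodes and solve the resulting linear system.
Node n1: branches {I2, R3, L2, I4, R7} → V_1 = 43.46-1.166j
Node n2: branches {R1, R5, R7, V1, V2} → V_2 = 2.470+0.000j
Node n3: branches {I1, L1, R3, I3, C1, R8} → V_3 = 36.64-0.5343j
Node n4: branches {R2, R4, C1, R6, V1} → V_4 = 35.57+0.000j
Node n5: branches {I1, L2, R6} → V_5 = 61.90+112.2j
Source currents: i(V1)=-0.8847+1.640j, i(V2)=-0.8936+1.639j

43.46-1.166j V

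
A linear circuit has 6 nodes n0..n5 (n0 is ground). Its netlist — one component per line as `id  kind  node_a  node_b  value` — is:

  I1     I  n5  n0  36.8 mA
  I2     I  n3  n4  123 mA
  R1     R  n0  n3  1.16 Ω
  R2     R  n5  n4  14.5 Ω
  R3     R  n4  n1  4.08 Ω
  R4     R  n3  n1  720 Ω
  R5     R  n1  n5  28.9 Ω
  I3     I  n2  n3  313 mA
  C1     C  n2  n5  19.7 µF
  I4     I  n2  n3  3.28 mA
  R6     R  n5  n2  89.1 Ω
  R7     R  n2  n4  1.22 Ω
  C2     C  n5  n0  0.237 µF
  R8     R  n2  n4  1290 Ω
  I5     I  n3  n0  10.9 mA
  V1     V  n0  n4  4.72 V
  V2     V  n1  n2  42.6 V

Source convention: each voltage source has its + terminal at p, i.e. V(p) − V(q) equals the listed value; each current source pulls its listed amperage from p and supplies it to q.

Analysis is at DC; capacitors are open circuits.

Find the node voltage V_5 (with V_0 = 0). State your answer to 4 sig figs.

3.529 V

Apply KCL at each of the 5 non-ground nodes and solve the resulting linear system.
Node n1: branches {R3, R4, R5, V2} → V_1 = 27.18
Node n2: branches {I3, C1, I4, R6, R7, R8, V2} → V_2 = -15.42
Node n3: branches {I2, R1, R4, I3, I4, I5} → V_3 = 0.2549
Node n4: branches {I2, R2, R3, R7, R8, V1} → V_4 = -4.720
Node n5: branches {I1, R2, R5, C1, R6, C2} → V_5 = 3.529
Source currents: i(V1)=0.2675, i(V2)=-8.675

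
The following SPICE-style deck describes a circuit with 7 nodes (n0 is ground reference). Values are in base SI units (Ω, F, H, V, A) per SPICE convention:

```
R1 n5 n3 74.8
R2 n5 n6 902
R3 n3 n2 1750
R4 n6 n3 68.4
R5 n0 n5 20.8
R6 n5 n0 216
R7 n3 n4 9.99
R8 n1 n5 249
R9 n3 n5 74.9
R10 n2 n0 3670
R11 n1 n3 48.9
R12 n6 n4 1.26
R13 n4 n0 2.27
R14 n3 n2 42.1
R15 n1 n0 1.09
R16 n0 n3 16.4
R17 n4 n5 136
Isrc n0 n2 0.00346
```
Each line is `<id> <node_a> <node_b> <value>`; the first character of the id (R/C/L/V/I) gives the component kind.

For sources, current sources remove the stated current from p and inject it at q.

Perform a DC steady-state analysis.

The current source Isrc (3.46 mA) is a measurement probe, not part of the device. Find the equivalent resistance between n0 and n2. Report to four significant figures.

MNA unknowns: 6 node voltages V₁..V_6
R1: Y=0.01337 on G[5,3]
R2: Y=0.001109 on G[5,6]
R3: Y=0.0005714 on G[3,2]
R4: Y=0.01462 on G[6,3]
R5: Y=0.04808 on G[0,5]
R6: Y=0.004630 on G[5,0]
R7: Y=0.1001 on G[3,4]
R8: Y=0.004016 on G[1,5]
R9: Y=0.01335 on G[3,5]
R10: Y=0.0002725 on G[2,0]
R11: Y=0.02045 on G[1,3]
R12: Y=0.7937 on G[6,4]
R13: Y=0.4405 on G[4,0]
R14: Y=0.02375 on G[3,2]
R15: Y=0.9174 on G[1,0]
R16: Y=0.06098 on G[0,3]
R17: Y=0.007353 on G[4,5]
Isrc: z[0]−=0.00346, z[2]+=0.00346
solve → V1=0.0004142, V2=0.1584, V3=0.01798, V4=0.003736, V5=0.005593, V6=0.003996

R_eq = 45.79 Ω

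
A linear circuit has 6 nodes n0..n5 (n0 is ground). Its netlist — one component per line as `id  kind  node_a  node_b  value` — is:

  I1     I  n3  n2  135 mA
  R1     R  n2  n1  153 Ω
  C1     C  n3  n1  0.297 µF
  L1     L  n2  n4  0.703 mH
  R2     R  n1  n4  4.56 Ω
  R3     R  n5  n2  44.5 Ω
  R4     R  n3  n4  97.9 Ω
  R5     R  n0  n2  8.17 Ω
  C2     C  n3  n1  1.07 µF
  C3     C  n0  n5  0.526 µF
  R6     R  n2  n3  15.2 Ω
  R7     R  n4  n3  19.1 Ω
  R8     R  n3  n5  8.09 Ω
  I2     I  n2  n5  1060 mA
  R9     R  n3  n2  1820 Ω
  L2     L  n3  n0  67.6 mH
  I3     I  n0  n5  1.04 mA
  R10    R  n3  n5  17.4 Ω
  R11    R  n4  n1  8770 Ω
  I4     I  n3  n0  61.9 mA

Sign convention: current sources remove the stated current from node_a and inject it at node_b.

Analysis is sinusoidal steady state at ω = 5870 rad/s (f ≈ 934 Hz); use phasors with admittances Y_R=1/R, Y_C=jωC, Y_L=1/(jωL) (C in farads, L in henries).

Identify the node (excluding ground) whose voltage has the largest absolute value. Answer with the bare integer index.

Apply KCL at each of the 5 non-ground nodes and solve the resulting linear system.
Node n1: branches {R1, C1, R2, C2, R11} → V_1 = -0.2992+1.284j
Node n2: branches {I1, R1, L1, R3, R5, R6, I2, R9} → V_2 = -0.5010-0.1384j
Node n3: branches {I1, C1, R4, C2, R6, R7, R8, R9, L2, R10, I4} → V_3 = 4.515+0.05081j
Node n4: branches {L1, R2, R4, R7, R11} → V_4 = -0.3382+1.150j
Node n5: branches {R3, C3, R8, I2, I3, R10} → V_5 = 9.172-0.1092j

5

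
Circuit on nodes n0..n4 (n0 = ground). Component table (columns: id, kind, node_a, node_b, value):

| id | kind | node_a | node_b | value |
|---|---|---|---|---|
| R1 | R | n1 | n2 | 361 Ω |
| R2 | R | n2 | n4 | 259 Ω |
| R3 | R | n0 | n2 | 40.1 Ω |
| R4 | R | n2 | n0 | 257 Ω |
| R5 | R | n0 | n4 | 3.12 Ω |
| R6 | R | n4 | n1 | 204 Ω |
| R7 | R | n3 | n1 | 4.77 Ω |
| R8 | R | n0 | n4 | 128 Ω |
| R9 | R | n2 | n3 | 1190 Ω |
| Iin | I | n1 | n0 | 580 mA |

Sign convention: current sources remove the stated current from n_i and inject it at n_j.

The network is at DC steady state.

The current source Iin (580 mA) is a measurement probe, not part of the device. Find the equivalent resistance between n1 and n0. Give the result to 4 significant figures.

R_eq = 124.0 Ω

Element admittances at DC:
  Y(R1) = 0.002770 S between n1,n2
  Y(R2) = 0.003861 S between n2,n4
  Y(R3) = 0.02494 S between n0,n2
  Y(R4) = 0.003891 S between n2,n0
  Y(R5) = 0.3205 S between n0,n4
  Y(R6) = 0.004902 S between n4,n1
  Y(R7) = 0.2096 S between n3,n1
  Y(R8) = 0.007812 S between n0,n4
  Y(R9) = 0.0008403 S between n2,n3
  Iin: injects 0.58 A into n0 (from n1)
Assemble and solve the 4×4 MNA system:
  V(n1)=-71.89  V(n2)=-7.265  V(n3)=-71.63  V(n4)=-1.129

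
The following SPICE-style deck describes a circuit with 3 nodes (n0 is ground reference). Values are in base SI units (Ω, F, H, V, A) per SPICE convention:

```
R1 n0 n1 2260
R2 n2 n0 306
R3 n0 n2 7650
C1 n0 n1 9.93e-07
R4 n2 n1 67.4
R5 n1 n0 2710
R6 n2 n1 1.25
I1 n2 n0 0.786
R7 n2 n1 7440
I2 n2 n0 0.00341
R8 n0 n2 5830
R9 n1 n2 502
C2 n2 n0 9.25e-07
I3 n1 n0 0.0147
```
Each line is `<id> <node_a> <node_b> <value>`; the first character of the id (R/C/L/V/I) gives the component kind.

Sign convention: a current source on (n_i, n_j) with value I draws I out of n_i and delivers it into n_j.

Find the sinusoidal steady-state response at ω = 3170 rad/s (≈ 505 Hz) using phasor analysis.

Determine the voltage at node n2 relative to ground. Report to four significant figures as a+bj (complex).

MNA unknowns: 2 node voltages V₁..V_2
R1: Y=0.0004425+0.000j on G[0,1]
R2: Y=0.003268+0.000j on G[2,0]
R3: Y=0.0001307+0.000j on G[0,2]
C1: Y=0.000+0.003148j on G[0,1]
R4: Y=0.01484+0.000j on G[2,1]
R5: Y=0.0003690+0.000j on G[1,0]
R6: Y=0.8000+0.000j on G[2,1]
I1: z[2]−=0.786, z[0]+=0.786
R7: Y=0.0001344+0.000j on G[2,1]
I2: z[2]−=0.00341, z[0]+=0.00341
R8: Y=0.0001715+0.000j on G[0,2]
R9: Y=0.001992+0.000j on G[1,2]
C2: Y=0.000+0.002932j on G[2,0]
I3: z[1]−=0.0147, z[0]+=0.0147
solve → V1=-62.48+87.08j, V2=-62.86+86.92j

-62.86+86.92j V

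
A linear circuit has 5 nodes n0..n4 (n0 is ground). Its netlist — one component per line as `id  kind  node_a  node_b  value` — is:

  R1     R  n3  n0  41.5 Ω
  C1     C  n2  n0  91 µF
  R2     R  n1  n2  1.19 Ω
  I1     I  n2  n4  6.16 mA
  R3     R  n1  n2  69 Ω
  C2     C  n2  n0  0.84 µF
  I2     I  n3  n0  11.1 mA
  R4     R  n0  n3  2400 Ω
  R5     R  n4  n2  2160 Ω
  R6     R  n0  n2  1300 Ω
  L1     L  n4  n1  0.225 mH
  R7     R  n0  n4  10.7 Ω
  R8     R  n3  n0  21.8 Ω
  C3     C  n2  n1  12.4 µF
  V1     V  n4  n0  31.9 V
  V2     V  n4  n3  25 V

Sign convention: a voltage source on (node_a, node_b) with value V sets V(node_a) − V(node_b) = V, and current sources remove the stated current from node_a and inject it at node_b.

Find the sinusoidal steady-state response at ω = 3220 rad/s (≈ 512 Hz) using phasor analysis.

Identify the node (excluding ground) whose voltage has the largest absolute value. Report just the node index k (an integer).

1

Apply KCL at each of the 4 non-ground nodes and solve the resulting linear system.
Node n1: branches {R2, R3, L1, C3} → V_1 = 39.07-3.115j
Node n2: branches {C1, R2, I1, R3, C2, R5, R6, C3} → V_2 = 33.51-14.43j
Node n3: branches {R1, I2, R4, R8, V2} → V_3 = 6.900+0.000j
Node n4: branches {I1, R5, L1, R7, V1, V2} → V_4 = 31.90+0.000j
Source currents: i(V1)=-7.770-9.898j, i(V2)=0.4968+0.000j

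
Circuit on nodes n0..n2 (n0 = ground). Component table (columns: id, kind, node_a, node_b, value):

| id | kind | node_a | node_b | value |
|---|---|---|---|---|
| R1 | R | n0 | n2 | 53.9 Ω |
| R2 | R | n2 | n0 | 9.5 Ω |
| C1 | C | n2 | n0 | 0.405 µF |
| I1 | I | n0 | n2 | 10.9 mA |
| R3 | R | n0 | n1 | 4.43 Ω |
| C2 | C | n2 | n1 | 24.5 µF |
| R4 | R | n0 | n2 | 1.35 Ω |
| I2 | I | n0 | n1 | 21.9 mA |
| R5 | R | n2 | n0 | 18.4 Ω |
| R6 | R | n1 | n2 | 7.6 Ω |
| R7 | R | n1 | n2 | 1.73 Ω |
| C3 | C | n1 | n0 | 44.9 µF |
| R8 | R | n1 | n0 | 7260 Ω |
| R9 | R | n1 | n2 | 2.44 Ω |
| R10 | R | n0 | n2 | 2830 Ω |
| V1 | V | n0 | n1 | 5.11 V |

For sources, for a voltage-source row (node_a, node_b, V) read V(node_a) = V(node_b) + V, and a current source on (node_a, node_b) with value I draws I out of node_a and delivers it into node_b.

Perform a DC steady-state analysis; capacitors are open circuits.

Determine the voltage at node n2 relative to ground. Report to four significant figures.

MNA unknowns: 2 node voltages V₁..V_2 plus 1 source current (V1)
R1: Y=0.01855 on G[0,2]
R2: Y=0.1053 on G[2,0]
C1: Y=0.000 on G[2,0]
I1: z[0]−=0.0109, z[2]+=0.0109
R3: Y=0.2257 on G[0,1]
C2: Y=0.000 on G[2,1]
R4: Y=0.7407 on G[0,2]
I2: z[0]−=0.0219, z[1]+=0.0219
R5: Y=0.05435 on G[2,0]
R6: Y=0.1316 on G[1,2]
R7: Y=0.5780 on G[1,2]
C3: Y=0.000 on G[1,0]
R8: Y=0.0001377 on G[1,0]
R9: Y=0.4098 on G[1,2]
R10: Y=0.0003534 on G[0,2]
V1: row V0−V1=5.11, i_V1 at 0,1
solve → V1=-5.110, V2=-2.801
aux → i_V1=-3.761

-2.801 V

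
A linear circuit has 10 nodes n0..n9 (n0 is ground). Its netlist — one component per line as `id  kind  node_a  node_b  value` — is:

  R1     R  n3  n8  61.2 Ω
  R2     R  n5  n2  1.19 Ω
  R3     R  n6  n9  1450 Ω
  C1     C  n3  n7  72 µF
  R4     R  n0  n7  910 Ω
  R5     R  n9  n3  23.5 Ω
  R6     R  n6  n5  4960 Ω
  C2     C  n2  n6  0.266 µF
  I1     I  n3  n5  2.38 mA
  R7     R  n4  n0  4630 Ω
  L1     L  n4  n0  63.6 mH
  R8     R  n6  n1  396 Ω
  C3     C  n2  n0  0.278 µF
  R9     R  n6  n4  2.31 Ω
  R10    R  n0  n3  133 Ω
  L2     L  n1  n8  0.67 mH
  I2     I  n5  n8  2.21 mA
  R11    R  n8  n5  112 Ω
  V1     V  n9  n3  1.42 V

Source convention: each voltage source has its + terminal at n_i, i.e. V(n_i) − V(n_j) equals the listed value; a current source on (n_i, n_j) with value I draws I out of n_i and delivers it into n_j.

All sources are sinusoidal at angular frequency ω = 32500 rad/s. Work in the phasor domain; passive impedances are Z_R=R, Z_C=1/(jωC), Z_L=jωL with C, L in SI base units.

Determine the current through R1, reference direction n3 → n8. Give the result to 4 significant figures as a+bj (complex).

Element admittances at ω=32500 rad/s:
  Y(R1) = 0.01634+0.000j S between n3,n8
  Y(R2) = 0.8403+0.000j S between n5,n2
  Y(R3) = 0.0006897+0.000j S between n6,n9
  Y(C1) = 0.000+2.340j S between n3,n7
  Y(R4) = 0.001099+0.000j S between n0,n7
  Y(R5) = 0.04255+0.000j S between n9,n3
  Y(R6) = 0.0002016+0.000j S between n6,n5
  Y(C2) = 0.000+0.008645j S between n2,n6
  I1: injects 0.00238 A into n5 (from n3)
  Y(R7) = 0.0002160+0.000j S between n4,n0
  Y(L1) = 0.000-0.0004838j S between n4,n0
  Y(R8) = 0.002525+0.000j S between n6,n1
  Y(C3) = 0.000+0.009035j S between n2,n0
  Y(R9) = 0.4329+0.000j S between n6,n4
  Y(R10) = 0.007519+0.000j S between n0,n3
  Y(L2) = 0.000-0.04592j S between n1,n8
  I2: injects 0.00221 A into n8 (from n5)
  Y(R11) = 0.008929+0.000j S between n8,n5
  V1: constraint V(n9)−V(n3) = 1.42
Assemble and solve the 10×10 MNA system:
  V(n1)=0.06176-0.07685j  V(n2)=0.06381-0.09474j  V(n3)=-0.09213-0.05577j  V(n4)=0.1175-0.1808j  V(n5)=0.06395-0.09461j  V(n6)=0.1173-0.1810j  V(n7)=-0.09210-0.05582j  V(n8)=0.05604-0.07990j  V(n9)=1.328-0.05577j
  i(V1)=-0.06126-8.637e-05j

-0.002421+0.0003943j A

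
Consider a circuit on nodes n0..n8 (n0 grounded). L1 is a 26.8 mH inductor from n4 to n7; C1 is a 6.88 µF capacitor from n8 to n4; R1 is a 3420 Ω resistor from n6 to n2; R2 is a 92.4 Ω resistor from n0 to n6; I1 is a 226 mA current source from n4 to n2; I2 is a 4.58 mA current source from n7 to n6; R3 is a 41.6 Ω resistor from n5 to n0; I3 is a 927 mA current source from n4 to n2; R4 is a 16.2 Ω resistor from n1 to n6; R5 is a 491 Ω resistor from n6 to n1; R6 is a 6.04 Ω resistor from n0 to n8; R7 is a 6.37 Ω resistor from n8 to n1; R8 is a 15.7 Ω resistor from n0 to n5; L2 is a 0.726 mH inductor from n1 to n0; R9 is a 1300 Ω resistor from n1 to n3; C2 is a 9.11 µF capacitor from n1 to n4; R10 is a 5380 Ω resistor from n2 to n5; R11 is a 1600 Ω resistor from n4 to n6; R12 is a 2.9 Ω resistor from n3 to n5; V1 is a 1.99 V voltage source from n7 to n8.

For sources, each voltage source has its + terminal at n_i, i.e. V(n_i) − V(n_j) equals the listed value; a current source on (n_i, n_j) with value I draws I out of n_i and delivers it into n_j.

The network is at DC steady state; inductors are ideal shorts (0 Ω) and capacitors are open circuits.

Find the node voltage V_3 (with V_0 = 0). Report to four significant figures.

5.058 V

Element admittances at DC:
  L1: short n4↔n7 (DC inductor)
  Y(C1) = 0.000 S between n8,n4
  Y(R1) = 0.0002924 S between n6,n2
  Y(R2) = 0.01082 S between n0,n6
  I1: injects 0.226 A into n2 (from n4)
  I2: injects 0.00458 A into n6 (from n7)
  Y(R3) = 0.02404 S between n5,n0
  I3: injects 0.927 A into n2 (from n4)
  Y(R4) = 0.06173 S between n1,n6
  Y(R5) = 0.002037 S between n6,n1
  Y(R6) = 0.1656 S between n0,n8
  Y(R7) = 0.1570 S between n8,n1
  Y(R8) = 0.06369 S between n0,n5
  L2: short n1↔n0 (DC inductor)
  Y(R9) = 0.0007692 S between n1,n3
  Y(C2) = 0.000 S between n1,n4
  Y(R10) = 0.0001859 S between n2,n5
  Y(R11) = 0.0006250 S between n4,n6
  Y(R12) = 0.3448 S between n3,n5
  V1: constraint V(n7)−V(n8) = 1.99
Assemble and solve the 11×11 MNA system:
  V(n1)=0.000  V(n2)=2418  V(n3)=5.058  V(n4)=-1.578  V(n5)=5.069  V(n6)=9.413  V(n7)=-1.578  V(n8)=-3.568
  i(L1)=-1.146  i(L2)=0.04408  i(V1)=-1.151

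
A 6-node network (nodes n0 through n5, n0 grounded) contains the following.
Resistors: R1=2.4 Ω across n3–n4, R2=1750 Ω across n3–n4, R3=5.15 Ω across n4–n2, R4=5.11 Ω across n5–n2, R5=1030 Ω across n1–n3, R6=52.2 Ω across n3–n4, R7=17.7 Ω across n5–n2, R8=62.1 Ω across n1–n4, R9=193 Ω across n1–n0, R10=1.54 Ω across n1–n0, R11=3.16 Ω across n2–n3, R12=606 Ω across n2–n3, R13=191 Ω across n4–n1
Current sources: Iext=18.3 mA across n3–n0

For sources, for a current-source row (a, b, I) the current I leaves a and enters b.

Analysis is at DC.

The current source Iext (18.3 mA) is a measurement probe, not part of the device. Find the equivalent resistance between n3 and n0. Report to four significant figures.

R_eq = 47.99 Ω

Apply KCL at each of the 5 non-ground nodes and solve the resulting linear system.
Node n1: branches {R5, R8, R9, R10, R13} → V_1 = -0.02796
Node n2: branches {R3, R4, R7, R11, R12} → V_2 = -0.8664
Node n3: branches {R1, R2, R5, R6, R11, R12, Iext} → V_3 = -0.8782
Node n4: branches {R1, R2, R3, R6, R8, R13} → V_4 = -0.8469
Node n5: branches {R4, R7} → V_5 = -0.8664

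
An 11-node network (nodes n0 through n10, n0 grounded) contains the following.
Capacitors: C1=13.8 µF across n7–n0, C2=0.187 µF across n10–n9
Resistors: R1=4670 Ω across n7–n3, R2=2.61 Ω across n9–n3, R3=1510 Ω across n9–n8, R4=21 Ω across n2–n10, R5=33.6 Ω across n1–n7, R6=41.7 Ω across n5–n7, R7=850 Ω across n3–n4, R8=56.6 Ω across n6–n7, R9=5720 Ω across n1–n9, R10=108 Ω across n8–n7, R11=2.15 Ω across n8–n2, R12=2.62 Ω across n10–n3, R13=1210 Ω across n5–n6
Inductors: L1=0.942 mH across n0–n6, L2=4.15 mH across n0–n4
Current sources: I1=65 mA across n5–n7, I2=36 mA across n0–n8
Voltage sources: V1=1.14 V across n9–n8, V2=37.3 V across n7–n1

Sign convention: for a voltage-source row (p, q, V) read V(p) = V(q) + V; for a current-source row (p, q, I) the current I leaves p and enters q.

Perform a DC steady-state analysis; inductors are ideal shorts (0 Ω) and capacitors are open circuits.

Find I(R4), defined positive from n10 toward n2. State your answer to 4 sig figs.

Apply KCL at each of the 10 non-ground nodes and solve the resulting linear system.
Node n1: branches {R5, R9, V2} → V_1 = -35.56
Node n2: branches {R4, R11} → V_2 = 4.209
Node n3: branches {R1, R2, R7, R12} → V_3 = 5.143
Node n4: branches {L2, R7} → V_4 = 0.000
Node n5: branches {R6, I1, R13} → V_5 = -0.9391
Node n6: branches {L1, R8, R13} → V_6 = 0.000
Node n7: branches {C1, R1, R5, R6, R8, R10, I1, V2} → V_7 = 1.739
Node n8: branches {R3, R10, R11, I2, V1} → V_8 = 4.124
Node n9: branches {R2, R3, R9, C2, V1} → V_9 = 5.264
Node n10: branches {R4, R12, C2} → V_10 = 5.040
Source currents: i(L1)=-0.02995, i(L2)=-0.006051, i(V1)=-0.05422, i(V2)=-1.117

0.03955 A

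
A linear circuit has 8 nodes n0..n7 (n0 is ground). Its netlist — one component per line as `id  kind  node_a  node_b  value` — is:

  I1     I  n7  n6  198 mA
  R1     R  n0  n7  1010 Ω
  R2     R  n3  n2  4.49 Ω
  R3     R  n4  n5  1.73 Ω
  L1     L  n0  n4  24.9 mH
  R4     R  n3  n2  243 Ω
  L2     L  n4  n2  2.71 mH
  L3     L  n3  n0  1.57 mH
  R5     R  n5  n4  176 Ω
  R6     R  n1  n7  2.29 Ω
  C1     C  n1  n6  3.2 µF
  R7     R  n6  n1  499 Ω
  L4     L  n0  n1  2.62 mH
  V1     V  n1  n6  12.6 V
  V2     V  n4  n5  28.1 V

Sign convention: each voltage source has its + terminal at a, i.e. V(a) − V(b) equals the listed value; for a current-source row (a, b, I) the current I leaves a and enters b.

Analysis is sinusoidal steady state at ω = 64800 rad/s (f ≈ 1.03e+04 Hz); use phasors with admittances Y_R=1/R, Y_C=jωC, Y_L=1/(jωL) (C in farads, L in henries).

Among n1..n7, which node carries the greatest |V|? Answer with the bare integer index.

5

Element admittances at ω=64800 rad/s:
  I1: injects 0.198 A into n6 (from n7)
  Y(R1) = 0.0009901+0.000j S between n0,n7
  Y(R2) = 0.2227+0.000j S between n3,n2
  Y(R3) = 0.5780+0.000j S between n4,n5
  Y(L1) = 0.000-0.0006198j S between n0,n4
  Y(R4) = 0.004115+0.000j S between n3,n2
  Y(L2) = 0.000-0.005695j S between n4,n2
  Y(L3) = 0.000-0.009829j S between n3,n0
  Y(R5) = 0.005682+0.000j S between n5,n4
  Y(R6) = 0.4367+0.000j S between n1,n7
  Y(C1) = 0.000+0.2074j S between n1,n6
  Y(R7) = 0.002004+0.000j S between n6,n1
  Y(L4) = 0.000-0.005890j S between n0,n1
  V1: constraint V(n1)−V(n6) = 12.6
  V2: constraint V(n4)−V(n5) = 28.1
Assemble and solve the 9×9 MNA system:
  V(n1)=0.01240+0.07396j  V(n2)=0.000+0.000j  V(n3)=0.000+0.000j  V(n4)=0.000+0.000j  V(n5)=-28.10+0.000j  V(n6)=-12.59+0.07396j  V(n7)=-0.4400+0.07380j
  i(V1)=-0.2233-2.613j  i(V2)=-16.40+0.000j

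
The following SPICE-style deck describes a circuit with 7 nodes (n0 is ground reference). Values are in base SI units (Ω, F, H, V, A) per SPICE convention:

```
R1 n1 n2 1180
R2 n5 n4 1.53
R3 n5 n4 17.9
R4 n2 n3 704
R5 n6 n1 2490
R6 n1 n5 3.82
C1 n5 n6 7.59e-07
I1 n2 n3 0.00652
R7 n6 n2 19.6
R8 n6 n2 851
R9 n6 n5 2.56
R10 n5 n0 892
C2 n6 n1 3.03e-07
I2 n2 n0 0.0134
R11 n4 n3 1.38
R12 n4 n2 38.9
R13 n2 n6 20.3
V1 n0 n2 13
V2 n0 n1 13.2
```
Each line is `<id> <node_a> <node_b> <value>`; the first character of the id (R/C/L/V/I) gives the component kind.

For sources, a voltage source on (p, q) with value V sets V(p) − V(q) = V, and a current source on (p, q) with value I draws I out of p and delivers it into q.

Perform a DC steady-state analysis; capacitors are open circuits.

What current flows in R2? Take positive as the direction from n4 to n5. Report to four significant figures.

0.007829 A

Apply KCL at each of the 6 non-ground nodes and solve the resulting linear system.
Node n1: branches {R1, R5, R6, C2, V2} → V_1 = -13.20
Node n2: branches {R1, R4, I1, R7, R8, I2, R12, R13, V1} → V_2 = -13.00
Node n3: branches {R4, I1, R11} → V_3 = -13.06
Node n4: branches {R2, R3, R11, R12} → V_4 = -13.07
Node n5: branches {R2, R3, R6, C1, R9, R10} → V_5 = -13.09
Node n6: branches {R5, C1, R7, R8, R9, C2, R13} → V_6 = -13.07
Source currents: i(V1)=0.02896, i(V2)=-0.03023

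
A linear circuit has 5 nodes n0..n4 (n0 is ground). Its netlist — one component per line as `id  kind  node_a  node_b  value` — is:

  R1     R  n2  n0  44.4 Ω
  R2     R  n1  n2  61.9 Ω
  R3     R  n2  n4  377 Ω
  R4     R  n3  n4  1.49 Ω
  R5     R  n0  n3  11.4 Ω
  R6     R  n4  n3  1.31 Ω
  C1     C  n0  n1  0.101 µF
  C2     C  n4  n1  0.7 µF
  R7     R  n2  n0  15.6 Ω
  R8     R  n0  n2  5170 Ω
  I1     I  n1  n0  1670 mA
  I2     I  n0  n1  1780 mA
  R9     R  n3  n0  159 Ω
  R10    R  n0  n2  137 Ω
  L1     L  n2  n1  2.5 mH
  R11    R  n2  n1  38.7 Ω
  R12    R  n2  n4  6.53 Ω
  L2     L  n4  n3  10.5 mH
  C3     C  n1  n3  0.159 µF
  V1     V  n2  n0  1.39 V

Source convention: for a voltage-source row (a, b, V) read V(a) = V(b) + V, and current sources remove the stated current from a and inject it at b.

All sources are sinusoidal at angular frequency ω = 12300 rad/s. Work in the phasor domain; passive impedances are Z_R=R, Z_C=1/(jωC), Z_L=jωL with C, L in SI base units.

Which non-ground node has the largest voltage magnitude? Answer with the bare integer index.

Apply KCL at each of the 4 non-ground nodes and solve the resulting linear system.
Node n1: branches {R2, C1, C2, I1, I2, L1, R11, C3} → V_1 = 3.544+0.8842j
Node n2: branches {R1, R2, R3, R7, R8, R10, L1, R11, R12, V1} → V_2 = 1.390+0.000j
Node n3: branches {R4, R5, R6, R9, L2, C3} → V_3 = 0.8010+0.1118j
Node n4: branches {R3, R4, R6, C2, R12, L2} → V_4 = 0.8545+0.1156j
Source currents: i(V1)=-0.09502-0.01491j

1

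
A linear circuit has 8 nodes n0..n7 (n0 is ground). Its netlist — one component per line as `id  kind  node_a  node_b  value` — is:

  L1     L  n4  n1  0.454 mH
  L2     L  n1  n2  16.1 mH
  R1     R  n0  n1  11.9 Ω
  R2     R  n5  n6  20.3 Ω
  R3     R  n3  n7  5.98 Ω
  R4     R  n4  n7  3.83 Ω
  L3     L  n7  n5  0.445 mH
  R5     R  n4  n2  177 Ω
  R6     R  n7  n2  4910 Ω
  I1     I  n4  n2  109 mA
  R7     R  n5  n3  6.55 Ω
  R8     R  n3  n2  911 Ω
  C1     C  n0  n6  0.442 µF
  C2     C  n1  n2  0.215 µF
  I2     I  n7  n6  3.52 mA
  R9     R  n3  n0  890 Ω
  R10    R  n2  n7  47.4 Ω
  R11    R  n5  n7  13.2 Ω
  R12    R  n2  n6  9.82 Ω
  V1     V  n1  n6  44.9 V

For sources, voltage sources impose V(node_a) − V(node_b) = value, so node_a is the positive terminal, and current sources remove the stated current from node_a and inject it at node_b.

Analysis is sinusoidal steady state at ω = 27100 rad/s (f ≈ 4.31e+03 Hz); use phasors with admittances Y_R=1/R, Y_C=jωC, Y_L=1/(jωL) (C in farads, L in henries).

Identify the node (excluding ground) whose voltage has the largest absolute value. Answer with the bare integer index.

6

Element admittances at ω=27100 rad/s:
  Y(L1) = 0.000-0.08128j S between n4,n1
  Y(L2) = 0.000-0.002292j S between n1,n2
  Y(R1) = 0.08403+0.000j S between n0,n1
  Y(R2) = 0.04926+0.000j S between n5,n6
  Y(R3) = 0.1672+0.000j S between n3,n7
  Y(R4) = 0.2611+0.000j S between n4,n7
  Y(L3) = 0.000-0.08292j S between n7,n5
  Y(R5) = 0.005650+0.000j S between n4,n2
  Y(R6) = 0.0002037+0.000j S between n7,n2
  I1: injects 0.109 A into n2 (from n4)
  Y(R7) = 0.1527+0.000j S between n5,n3
  Y(R8) = 0.001098+0.000j S between n3,n2
  Y(C1) = 0.000+0.01198j S between n0,n6
  Y(C2) = 0.000+0.005827j S between n1,n2
  I2: injects 0.00352 A into n6 (from n7)
  Y(R9) = 0.001124+0.000j S between n3,n0
  Y(R10) = 0.02110+0.000j S between n2,n7
  Y(R11) = 0.07576+0.000j S between n5,n7
  Y(R12) = 0.1018+0.000j S between n2,n6
  V1: constraint V(n1)−V(n6) = 44.9
Assemble and solve the 8×8 MNA system:
  V(n1)=1.186+6.349j  V(n2)=-37.16+3.818j  V(n3)=-21.00-8.813j  V(n4)=-12.64-13.37j  V(n5)=-24.51-8.287j  V(n6)=-43.71+6.349j  V(n7)=-17.84-9.436j
  i(V1)=-1.693+0.4551j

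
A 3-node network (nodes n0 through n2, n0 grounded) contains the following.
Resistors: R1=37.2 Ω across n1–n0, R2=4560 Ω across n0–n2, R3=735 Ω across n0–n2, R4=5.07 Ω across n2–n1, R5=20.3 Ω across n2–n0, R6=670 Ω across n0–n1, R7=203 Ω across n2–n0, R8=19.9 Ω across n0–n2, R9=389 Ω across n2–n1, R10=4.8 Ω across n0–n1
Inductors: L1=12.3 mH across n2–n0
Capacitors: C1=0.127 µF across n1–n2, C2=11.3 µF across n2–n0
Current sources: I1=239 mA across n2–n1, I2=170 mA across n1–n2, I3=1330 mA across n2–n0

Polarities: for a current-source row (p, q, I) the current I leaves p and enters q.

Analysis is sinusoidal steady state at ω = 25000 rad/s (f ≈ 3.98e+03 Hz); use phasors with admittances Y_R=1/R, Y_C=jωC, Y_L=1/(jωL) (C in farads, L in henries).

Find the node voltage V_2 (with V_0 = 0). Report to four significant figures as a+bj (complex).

-2.355+3.079j V

Apply KCL at each of the 2 non-ground nodes and solve the resulting linear system.
Node n1: branches {R1, C1, R4, R6, I1, I2, R9, R10} → V_1 = -0.9320+1.399j
Node n2: branches {L1, R2, R3, C1, R4, R5, R7, C2, I1, R8, I2, R9, I3} → V_2 = -2.355+3.079j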